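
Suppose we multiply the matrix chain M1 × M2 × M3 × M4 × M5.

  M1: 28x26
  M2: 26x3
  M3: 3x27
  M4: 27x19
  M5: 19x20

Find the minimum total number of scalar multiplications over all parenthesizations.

6543

Adjacent pairs: M1M2 = 28·26·3 = 2184; M2M3 = 26·3·27 = 2106; M3M4 = 3·27·19 = 1539; M4M5 = 27·19·20 = 10260.
Length 3: M1..M3: k=1: 0+2106+28·26·27=21762; k=2: 2184+0+28·3·27=4452 → min 4452 | M2..M4: k=2: 0+1539+26·3·19=3021; k=3: 2106+0+26·27·19=15444 → min 3021 | M3..M5: k=3: 0+10260+3·27·20=11880; k=4: 1539+0+3·19·20=2679 → min 2679.
Length 4: M1..M4: k=1: 0+3021+28·26·19=16853; k=2: 2184+1539+28·3·19=5319; k=3: 4452+0+28·27·19=18816 → min 5319 | M2..M5: k=2: 0+2679+26·3·20=4239; k=3: 2106+10260+26·27·20=26406; k=4: 3021+0+26·19·20=12901 → min 4239.
Length 5: M1..M5: k=1: 0+4239+28·26·20=18799; k=2: 2184+2679+28·3·20=6543; k=3: 4452+10260+28·27·20=29832; k=4: 5319+0+28·19·20=15959 → min 6543.
Optimal order: ((M1 × M2) × ((M3 × M4) × M5)) with cost 6543.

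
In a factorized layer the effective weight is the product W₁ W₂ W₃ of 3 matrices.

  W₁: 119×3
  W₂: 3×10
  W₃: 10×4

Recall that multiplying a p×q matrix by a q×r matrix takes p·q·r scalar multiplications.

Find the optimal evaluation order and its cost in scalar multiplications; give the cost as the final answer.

1548

(W₁ (W₂ W₃)): cost 1548.
((W₁ W₂) W₃): cost 8330.
Optimal: (W₁ (W₂ W₃)) with cost 1548.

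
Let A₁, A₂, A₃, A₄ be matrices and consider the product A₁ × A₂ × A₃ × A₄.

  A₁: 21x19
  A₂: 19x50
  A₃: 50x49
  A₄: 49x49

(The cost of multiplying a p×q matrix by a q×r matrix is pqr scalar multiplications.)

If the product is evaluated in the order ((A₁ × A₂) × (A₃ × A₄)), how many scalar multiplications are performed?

191450

(A₁ × A₂): 21×19 by 19×50 → 21×50, cost 21·19·50 = 19950
(A₃ × A₄): 50×49 by 49×49 → 50×49, cost 50·49·49 = 120050
((A₁ × A₂) × (A₃ × A₄)): 21×50 by 50×49 → 21×49, cost 21·50·49 = 51450; cumulative 191450
Total: 191450 scalar multiplications.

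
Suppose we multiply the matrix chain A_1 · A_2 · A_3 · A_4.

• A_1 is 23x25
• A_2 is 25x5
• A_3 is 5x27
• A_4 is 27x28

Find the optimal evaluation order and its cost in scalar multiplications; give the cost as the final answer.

Adjacent pairs: A_1A_2 = 23·25·5 = 2875; A_2A_3 = 25·5·27 = 3375; A_3A_4 = 5·27·28 = 3780.
Length 3: A_1..A_3: k=1: 0+3375+23·25·27=18900; k=2: 2875+0+23·5·27=5980 → min 5980 | A_2..A_4: k=2: 0+3780+25·5·28=7280; k=3: 3375+0+25·27·28=22275 → min 7280.
Length 4: A_1..A_4: k=1: 0+7280+23·25·28=23380; k=2: 2875+3780+23·5·28=9875; k=3: 5980+0+23·27·28=23368 → min 9875.
Optimal parenthesization: ((A_1 · A_2) · (A_3 · A_4)) with cost 9875.

9875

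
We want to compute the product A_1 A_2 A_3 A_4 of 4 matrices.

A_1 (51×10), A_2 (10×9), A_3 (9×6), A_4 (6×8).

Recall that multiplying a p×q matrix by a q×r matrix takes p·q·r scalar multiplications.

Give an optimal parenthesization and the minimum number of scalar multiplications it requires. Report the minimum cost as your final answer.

Adjacent pairs: A_1A_2 = 51·10·9 = 4590; A_2A_3 = 10·9·6 = 540; A_3A_4 = 9·6·8 = 432.
Length 3: A_1..A_3: k=1: 0+540+51·10·6=3600; k=2: 4590+0+51·9·6=7344 → min 3600 | A_2..A_4: k=2: 0+432+10·9·8=1152; k=3: 540+0+10·6·8=1020 → min 1020.
Length 4: A_1..A_4: k=1: 0+1020+51·10·8=5100; k=2: 4590+432+51·9·8=8694; k=3: 3600+0+51·6·8=6048 → min 5100.
Optimal parenthesization: (A_1 ((A_2 A_3) A_4)) with cost 5100.

5100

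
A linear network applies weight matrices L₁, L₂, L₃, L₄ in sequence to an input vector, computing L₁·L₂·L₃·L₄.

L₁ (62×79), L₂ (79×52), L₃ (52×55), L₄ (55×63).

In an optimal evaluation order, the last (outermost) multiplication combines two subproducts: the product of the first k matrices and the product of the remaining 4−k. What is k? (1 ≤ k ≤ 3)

Adjacent pairs: L₁L₂ = 62·79·52 = 254696; L₂L₃ = 79·52·55 = 225940; L₃L₄ = 52·55·63 = 180180.
Length 3: L₁..L₃: k=1: 0+225940+62·79·55=495330; k=2: 254696+0+62·52·55=432016 → min 432016 | L₂..L₄: k=2: 0+180180+79·52·63=438984; k=3: 225940+0+79·55·63=499675 → min 438984.
Top-level splits: k=1: (L₁..L₁)·(L₂..L₄) → 0+438984+62·79·63 = 747558; k=2: (L₁..L₂)·(L₃..L₄) → 254696+180180+62·52·63 = 637988; k=3: (L₁..L₃)·(L₄..L₄) → 432016+0+62·55·63 = 646846.
Best split is after L₂, i.e. k = 2.

2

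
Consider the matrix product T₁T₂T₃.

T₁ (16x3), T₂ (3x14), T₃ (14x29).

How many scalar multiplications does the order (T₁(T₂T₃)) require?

(T₂T₃): 3×14 by 14×29 → 3×29, cost 3·14·29 = 1218
(T₁(T₂T₃)): 16×3 by 3×29 → 16×29, cost 16·3·29 = 1392; cumulative 2610
Total: 2610 scalar multiplications.

2610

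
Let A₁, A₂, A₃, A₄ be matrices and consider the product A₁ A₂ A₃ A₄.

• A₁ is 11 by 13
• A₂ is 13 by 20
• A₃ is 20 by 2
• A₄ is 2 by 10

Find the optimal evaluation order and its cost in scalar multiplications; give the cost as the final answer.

1026

Adjacent pairs: A₁A₂ = 11·13·20 = 2860; A₂A₃ = 13·20·2 = 520; A₃A₄ = 20·2·10 = 400.
Length 3: A₁..A₃: k=1: 0+520+11·13·2=806; k=2: 2860+0+11·20·2=3300 → min 806 | A₂..A₄: k=2: 0+400+13·20·10=3000; k=3: 520+0+13·2·10=780 → min 780.
Length 4: A₁..A₄: k=1: 0+780+11·13·10=2210; k=2: 2860+400+11·20·10=5460; k=3: 806+0+11·2·10=1026 → min 1026.
Optimal parenthesization: ((A₁ (A₂ A₃)) A₄) with cost 1026.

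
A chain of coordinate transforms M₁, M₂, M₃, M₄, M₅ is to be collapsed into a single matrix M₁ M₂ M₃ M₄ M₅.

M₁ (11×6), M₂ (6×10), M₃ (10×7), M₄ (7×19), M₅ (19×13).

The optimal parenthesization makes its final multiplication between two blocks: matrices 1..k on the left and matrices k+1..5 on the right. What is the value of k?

Adjacent pairs: M₁M₂ = 11·6·10 = 660; M₂M₃ = 6·10·7 = 420; M₃M₄ = 10·7·19 = 1330; M₄M₅ = 7·19·13 = 1729.
Length 3: M₁..M₃: k=1: 0+420+11·6·7=882; k=2: 660+0+11·10·7=1430 → min 882 | M₂..M₄: k=2: 0+1330+6·10·19=2470; k=3: 420+0+6·7·19=1218 → min 1218 | M₃..M₅: k=3: 0+1729+10·7·13=2639; k=4: 1330+0+10·19·13=3800 → min 2639.
Length 4: M₁..M₄: k=1: 0+1218+11·6·19=2472; k=2: 660+1330+11·10·19=4080; k=3: 882+0+11·7·19=2345 → min 2345 | M₂..M₅: k=2: 0+2639+6·10·13=3419; k=3: 420+1729+6·7·13=2695; k=4: 1218+0+6·19·13=2700 → min 2695.
Top-level splits: k=1: (M₁..M₁)·(M₂..M₅) → 0+2695+11·6·13 = 3553; k=2: (M₁..M₂)·(M₃..M₅) → 660+2639+11·10·13 = 4729; k=3: (M₁..M₃)·(M₄..M₅) → 882+1729+11·7·13 = 3612; k=4: (M₁..M₄)·(M₅..M₅) → 2345+0+11·19·13 = 5062.
Best split is after M₁, i.e. k = 1.

1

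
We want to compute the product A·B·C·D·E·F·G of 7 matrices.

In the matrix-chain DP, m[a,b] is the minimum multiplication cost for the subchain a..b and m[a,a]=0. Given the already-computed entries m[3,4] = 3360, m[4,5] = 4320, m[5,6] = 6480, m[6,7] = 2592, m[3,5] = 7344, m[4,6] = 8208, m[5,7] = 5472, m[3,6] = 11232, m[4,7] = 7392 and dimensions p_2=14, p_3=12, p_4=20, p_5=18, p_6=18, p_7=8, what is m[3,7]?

8736

m[3,7] = min over k∈[3,6] of m[3,k]+m[k+1,7]+p_{2}·p_k·p_{7}.
k=3: 0 + 7392 + 14·12·8 = 8736; k=4: 3360 + 5472 + 14·20·8 = 11072; k=5: 7344 + 2592 + 14·18·8 = 11952; k=6: 11232 + 0 + 14·18·8 = 13248.
Minimum: 8736 at k=3.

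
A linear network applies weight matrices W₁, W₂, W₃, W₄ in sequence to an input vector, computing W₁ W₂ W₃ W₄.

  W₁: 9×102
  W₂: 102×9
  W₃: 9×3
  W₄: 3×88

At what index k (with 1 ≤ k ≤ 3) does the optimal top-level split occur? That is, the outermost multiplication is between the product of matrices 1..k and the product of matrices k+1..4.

Adjacent pairs: W₁W₂ = 9·102·9 = 8262; W₂W₃ = 102·9·3 = 2754; W₃W₄ = 9·3·88 = 2376.
Length 3: W₁..W₃: k=1: 0+2754+9·102·3=5508; k=2: 8262+0+9·9·3=8505 → min 5508 | W₂..W₄: k=2: 0+2376+102·9·88=83160; k=3: 2754+0+102·3·88=29682 → min 29682.
Top-level splits: k=1: (W₁..W₁)·(W₂..W₄) → 0+29682+9·102·88 = 110466; k=2: (W₁..W₂)·(W₃..W₄) → 8262+2376+9·9·88 = 17766; k=3: (W₁..W₃)·(W₄..W₄) → 5508+0+9·3·88 = 7884.
Best split is after W₃, i.e. k = 3.

3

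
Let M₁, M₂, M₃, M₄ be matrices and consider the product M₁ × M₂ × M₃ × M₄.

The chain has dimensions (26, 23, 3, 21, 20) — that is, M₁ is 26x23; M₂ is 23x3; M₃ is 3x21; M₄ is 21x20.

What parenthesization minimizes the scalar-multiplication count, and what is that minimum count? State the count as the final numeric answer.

Adjacent pairs: M₁M₂ = 26·23·3 = 1794; M₂M₃ = 23·3·21 = 1449; M₃M₄ = 3·21·20 = 1260.
Length 3: M₁..M₃: k=1: 0+1449+26·23·21=14007; k=2: 1794+0+26·3·21=3432 → min 3432 | M₂..M₄: k=2: 0+1260+23·3·20=2640; k=3: 1449+0+23·21·20=11109 → min 2640.
Length 4: M₁..M₄: k=1: 0+2640+26·23·20=14600; k=2: 1794+1260+26·3·20=4614; k=3: 3432+0+26·21·20=14352 → min 4614.
Optimal parenthesization: ((M₁ × M₂) × (M₃ × M₄)) with cost 4614.

4614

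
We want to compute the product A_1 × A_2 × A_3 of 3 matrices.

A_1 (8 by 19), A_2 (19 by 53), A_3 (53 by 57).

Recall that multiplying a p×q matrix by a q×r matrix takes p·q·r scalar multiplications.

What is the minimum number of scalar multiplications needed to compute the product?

32224

Order (A_1 × (A_2 × A_3)): (A_2 × A_3): 19×53 by 53×57 → 19×57, cost 19·53·57 = 57399; (A_1 × (A_2 × A_3)): 8×19 by 19×57 → 8×57, cost 8·19·57 = 8664; cumulative 66063. Total 66063.
Order ((A_1 × A_2) × A_3): (A_1 × A_2): 8×19 by 19×53 → 8×53, cost 8·19·53 = 8056; ((A_1 × A_2) × A_3): 8×53 by 53×57 → 8×57, cost 8·53·57 = 24168; cumulative 32224. Total 32224.
Minimum: 32224.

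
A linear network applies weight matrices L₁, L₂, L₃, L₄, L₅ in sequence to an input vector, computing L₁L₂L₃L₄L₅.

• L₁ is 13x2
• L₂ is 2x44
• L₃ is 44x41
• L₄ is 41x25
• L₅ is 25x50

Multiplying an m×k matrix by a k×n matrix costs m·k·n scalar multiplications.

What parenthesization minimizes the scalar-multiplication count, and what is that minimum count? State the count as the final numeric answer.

Adjacent pairs: L₁L₂ = 13·2·44 = 1144; L₂L₃ = 2·44·41 = 3608; L₃L₄ = 44·41·25 = 45100; L₄L₅ = 41·25·50 = 51250.
Length 3: L₁..L₃: k=1: 0+3608+13·2·41=4674; k=2: 1144+0+13·44·41=24596 → min 4674 | L₂..L₄: k=2: 0+45100+2·44·25=47300; k=3: 3608+0+2·41·25=5658 → min 5658 | L₃..L₅: k=3: 0+51250+44·41·50=141450; k=4: 45100+0+44·25·50=100100 → min 100100.
Length 4: L₁..L₄: k=1: 0+5658+13·2·25=6308; k=2: 1144+45100+13·44·25=60544; k=3: 4674+0+13·41·25=17999 → min 6308 | L₂..L₅: k=2: 0+100100+2·44·50=104500; k=3: 3608+51250+2·41·50=58958; k=4: 5658+0+2·25·50=8158 → min 8158.
Length 5: L₁..L₅: k=1: 0+8158+13·2·50=9458; k=2: 1144+100100+13·44·50=129844; k=3: 4674+51250+13·41·50=82574; k=4: 6308+0+13·25·50=22558 → min 9458.
Optimal parenthesization: (L₁(((L₂L₃)L₄)L₅)) with cost 9458.

9458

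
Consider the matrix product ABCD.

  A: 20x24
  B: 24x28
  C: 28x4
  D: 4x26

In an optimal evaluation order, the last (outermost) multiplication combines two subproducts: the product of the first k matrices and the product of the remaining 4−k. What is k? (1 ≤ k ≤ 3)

Adjacent pairs: AB = 20·24·28 = 13440; BC = 24·28·4 = 2688; CD = 28·4·26 = 2912.
Length 3: A..C: k=1: 0+2688+20·24·4=4608; k=2: 13440+0+20·28·4=15680 → min 4608 | B..D: k=2: 0+2912+24·28·26=20384; k=3: 2688+0+24·4·26=5184 → min 5184.
Top-level splits: k=1: (A..A)·(B..D) → 0+5184+20·24·26 = 17664; k=2: (A..B)·(C..D) → 13440+2912+20·28·26 = 30912; k=3: (A..C)·(D..D) → 4608+0+20·4·26 = 6688.
Best split is after C, i.e. k = 3.

3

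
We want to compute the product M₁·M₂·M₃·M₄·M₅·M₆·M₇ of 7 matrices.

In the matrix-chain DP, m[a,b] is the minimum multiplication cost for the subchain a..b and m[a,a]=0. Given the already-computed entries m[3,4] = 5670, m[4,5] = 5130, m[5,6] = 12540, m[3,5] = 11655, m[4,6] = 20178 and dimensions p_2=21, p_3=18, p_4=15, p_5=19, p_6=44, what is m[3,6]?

29211

m[3,6] = min over k∈[3,5] of m[3,k]+m[k+1,6]+p_{2}·p_k·p_{6}.
k=3: 0 + 20178 + 21·18·44 = 36810; k=4: 5670 + 12540 + 21·15·44 = 32070; k=5: 11655 + 0 + 21·19·44 = 29211.
Minimum: 29211 at k=5.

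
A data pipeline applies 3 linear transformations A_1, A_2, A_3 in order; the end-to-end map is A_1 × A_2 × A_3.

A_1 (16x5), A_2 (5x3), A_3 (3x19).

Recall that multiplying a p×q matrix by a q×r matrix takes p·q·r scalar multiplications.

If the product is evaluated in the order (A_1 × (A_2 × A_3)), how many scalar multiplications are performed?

1805

(A_2 × A_3): 5×3 by 3×19 → 5×19, cost 5·3·19 = 285
(A_1 × (A_2 × A_3)): 16×5 by 5×19 → 16×19, cost 16·5·19 = 1520; cumulative 1805
Total: 1805 scalar multiplications.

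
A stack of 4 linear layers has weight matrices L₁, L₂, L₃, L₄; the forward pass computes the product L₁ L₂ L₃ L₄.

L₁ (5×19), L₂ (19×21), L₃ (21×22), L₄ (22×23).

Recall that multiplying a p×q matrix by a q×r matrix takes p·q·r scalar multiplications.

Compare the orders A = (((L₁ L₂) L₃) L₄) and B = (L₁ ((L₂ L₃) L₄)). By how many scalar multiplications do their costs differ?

Order A = (((L₁ L₂) L₃) L₄): (L₁ L₂): 5×19 by 19×21 → 5×21, cost 5·19·21 = 1995; ((L₁ L₂) L₃): 5×21 by 21×22 → 5×22, cost 5·21·22 = 2310; cumulative 4305; (((L₁ L₂) L₃) L₄): 5×22 by 22×23 → 5×23, cost 5·22·23 = 2530; cumulative 6835. Total 6835.
Order B = (L₁ ((L₂ L₃) L₄)): (L₂ L₃): 19×21 by 21×22 → 19×22, cost 19·21·22 = 8778; ((L₂ L₃) L₄): 19×22 by 22×23 → 19×23, cost 19·22·23 = 9614; cumulative 18392; (L₁ ((L₂ L₃) L₄)): 5×19 by 19×23 → 5×23, cost 5·19·23 = 2185; cumulative 20577. Total 20577.
Difference: |6835 − 20577| = 13742.

13742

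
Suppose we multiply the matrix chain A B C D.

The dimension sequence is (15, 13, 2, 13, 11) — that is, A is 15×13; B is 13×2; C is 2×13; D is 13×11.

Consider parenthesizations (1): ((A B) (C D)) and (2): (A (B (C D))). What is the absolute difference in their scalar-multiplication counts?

1711

Order (1) = ((A B) (C D)): (A B): 15×13 by 13×2 → 15×2, cost 15·13·2 = 390; (C D): 2×13 by 13×11 → 2×11, cost 2·13·11 = 286; ((A B) (C D)): 15×2 by 2×11 → 15×11, cost 15·2·11 = 330; cumulative 1006. Total 1006.
Order (2) = (A (B (C D))): (C D): 2×13 by 13×11 → 2×11, cost 2·13·11 = 286; (B (C D)): 13×2 by 2×11 → 13×11, cost 13·2·11 = 286; cumulative 572; (A (B (C D))): 15×13 by 13×11 → 15×11, cost 15·13·11 = 2145; cumulative 2717. Total 2717.
Difference: |1006 − 2717| = 1711.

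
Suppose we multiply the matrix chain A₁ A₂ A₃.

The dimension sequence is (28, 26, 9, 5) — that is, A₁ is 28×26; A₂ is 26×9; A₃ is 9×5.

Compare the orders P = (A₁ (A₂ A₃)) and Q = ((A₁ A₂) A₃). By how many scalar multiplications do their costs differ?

3002

Order P = (A₁ (A₂ A₃)): (A₂ A₃): 26×9 by 9×5 → 26×5, cost 26·9·5 = 1170; (A₁ (A₂ A₃)): 28×26 by 26×5 → 28×5, cost 28·26·5 = 3640; cumulative 4810. Total 4810.
Order Q = ((A₁ A₂) A₃): (A₁ A₂): 28×26 by 26×9 → 28×9, cost 28·26·9 = 6552; ((A₁ A₂) A₃): 28×9 by 9×5 → 28×5, cost 28·9·5 = 1260; cumulative 7812. Total 7812.
Difference: |4810 − 7812| = 3002.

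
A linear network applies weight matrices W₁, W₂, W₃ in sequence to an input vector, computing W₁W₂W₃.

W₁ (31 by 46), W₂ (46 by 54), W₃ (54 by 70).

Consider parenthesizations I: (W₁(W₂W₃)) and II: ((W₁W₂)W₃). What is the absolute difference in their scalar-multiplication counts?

79516

Order I = (W₁(W₂W₃)): (W₂W₃): 46×54 by 54×70 → 46×70, cost 46·54·70 = 173880; (W₁(W₂W₃)): 31×46 by 46×70 → 31×70, cost 31·46·70 = 99820; cumulative 273700. Total 273700.
Order II = ((W₁W₂)W₃): (W₁W₂): 31×46 by 46×54 → 31×54, cost 31·46·54 = 77004; ((W₁W₂)W₃): 31×54 by 54×70 → 31×70, cost 31·54·70 = 117180; cumulative 194184. Total 194184.
Difference: |273700 − 194184| = 79516.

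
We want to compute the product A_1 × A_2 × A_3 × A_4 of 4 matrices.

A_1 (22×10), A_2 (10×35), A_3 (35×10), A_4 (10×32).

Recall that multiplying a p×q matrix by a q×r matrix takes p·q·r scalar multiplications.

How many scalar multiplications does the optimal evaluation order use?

Adjacent pairs: A_1A_2 = 22·10·35 = 7700; A_2A_3 = 10·35·10 = 3500; A_3A_4 = 35·10·32 = 11200.
Length 3: A_1..A_3: k=1: 0+3500+22·10·10=5700; k=2: 7700+0+22·35·10=15400 → min 5700 | A_2..A_4: k=2: 0+11200+10·35·32=22400; k=3: 3500+0+10·10·32=6700 → min 6700.
Length 4: A_1..A_4: k=1: 0+6700+22·10·32=13740; k=2: 7700+11200+22·35·32=43540; k=3: 5700+0+22·10·32=12740 → min 12740.
Optimal order: ((A_1 × (A_2 × A_3)) × A_4) with cost 12740.

12740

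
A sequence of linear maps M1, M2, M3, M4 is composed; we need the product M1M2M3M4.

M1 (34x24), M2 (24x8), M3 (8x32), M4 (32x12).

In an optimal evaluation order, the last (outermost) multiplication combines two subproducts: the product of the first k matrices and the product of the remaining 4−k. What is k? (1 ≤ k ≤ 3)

Adjacent pairs: M1M2 = 34·24·8 = 6528; M2M3 = 24·8·32 = 6144; M3M4 = 8·32·12 = 3072.
Length 3: M1..M3: k=1: 0+6144+34·24·32=32256; k=2: 6528+0+34·8·32=15232 → min 15232 | M2..M4: k=2: 0+3072+24·8·12=5376; k=3: 6144+0+24·32·12=15360 → min 5376.
Top-level splits: k=1: (M1..M1)·(M2..M4) → 0+5376+34·24·12 = 15168; k=2: (M1..M2)·(M3..M4) → 6528+3072+34·8·12 = 12864; k=3: (M1..M3)·(M4..M4) → 15232+0+34·32·12 = 28288.
Best split is after M2, i.e. k = 2.

2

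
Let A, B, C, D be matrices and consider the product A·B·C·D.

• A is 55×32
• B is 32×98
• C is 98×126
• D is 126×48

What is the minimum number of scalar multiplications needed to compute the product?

673152

Adjacent pairs: AB = 55·32·98 = 172480; BC = 32·98·126 = 395136; CD = 98·126·48 = 592704.
Length 3: A..C: k=1: 0+395136+55·32·126=616896; k=2: 172480+0+55·98·126=851620 → min 616896 | B..D: k=2: 0+592704+32·98·48=743232; k=3: 395136+0+32·126·48=588672 → min 588672.
Length 4: A..D: k=1: 0+588672+55·32·48=673152; k=2: 172480+592704+55·98·48=1023904; k=3: 616896+0+55·126·48=949536 → min 673152.
Optimal order: (A·((B·C)·D)) with cost 673152.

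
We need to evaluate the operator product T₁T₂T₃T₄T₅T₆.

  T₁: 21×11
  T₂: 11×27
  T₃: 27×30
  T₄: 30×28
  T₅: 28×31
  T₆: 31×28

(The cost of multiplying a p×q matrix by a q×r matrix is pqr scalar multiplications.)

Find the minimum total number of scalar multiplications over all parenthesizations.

Adjacent pairs: T₁T₂ = 21·11·27 = 6237; T₂T₃ = 11·27·30 = 8910; T₃T₄ = 27·30·28 = 22680; T₄T₅ = 30·28·31 = 26040; T₅T₆ = 28·31·28 = 24304.
Length 3: T₁..T₃: k=1: 0+8910+21·11·30=15840; k=2: 6237+0+21·27·30=23247 → min 15840 | T₂..T₄: k=2: 0+22680+11·27·28=30996; k=3: 8910+0+11·30·28=18150 → min 18150 | T₃..T₅: k=3: 0+26040+27·30·31=51150; k=4: 22680+0+27·28·31=46116 → min 46116 | T₄..T₆: k=4: 0+24304+30·28·28=47824; k=5: 26040+0+30·31·28=52080 → min 47824.
Length 4: T₁..T₄: k=1: 0+18150+21·11·28=24618; k=2: 6237+22680+21·27·28=44793; k=3: 15840+0+21·30·28=33480 → min 24618 | T₂..T₅: k=2: 0+46116+11·27·31=55323; k=3: 8910+26040+11·30·31=45180; k=4: 18150+0+11·28·31=27698 → min 27698 | T₃..T₆: k=3: 0+47824+27·30·28=70504; k=4: 22680+24304+27·28·28=68152; k=5: 46116+0+27·31·28=69552 → min 68152.
Length 5: T₁..T₅: k=1: 0+27698+21·11·31=34859; k=2: 6237+46116+21·27·31=69930; k=3: 15840+26040+21·30·31=61410; k=4: 24618+0+21·28·31=42846 → min 34859 | T₂..T₆: k=2: 0+68152+11·27·28=76468; k=3: 8910+47824+11·30·28=65974; k=4: 18150+24304+11·28·28=51078; k=5: 27698+0+11·31·28=37246 → min 37246.
Length 6: T₁..T₆: k=1: 0+37246+21·11·28=43714; k=2: 6237+68152+21·27·28=90265; k=3: 15840+47824+21·30·28=81304; k=4: 24618+24304+21·28·28=65386; k=5: 34859+0+21·31·28=53087 → min 43714.
Optimal order: (T₁((((T₂T₃)T₄)T₅)T₆)) with cost 43714.

43714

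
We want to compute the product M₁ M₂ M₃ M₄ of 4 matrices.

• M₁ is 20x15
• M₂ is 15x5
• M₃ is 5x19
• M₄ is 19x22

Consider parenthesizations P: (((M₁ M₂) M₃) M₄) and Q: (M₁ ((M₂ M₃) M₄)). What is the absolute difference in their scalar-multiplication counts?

2535

Order P = (((M₁ M₂) M₃) M₄): (M₁ M₂): 20×15 by 15×5 → 20×5, cost 20·15·5 = 1500; ((M₁ M₂) M₃): 20×5 by 5×19 → 20×19, cost 20·5·19 = 1900; cumulative 3400; (((M₁ M₂) M₃) M₄): 20×19 by 19×22 → 20×22, cost 20·19·22 = 8360; cumulative 11760. Total 11760.
Order Q = (M₁ ((M₂ M₃) M₄)): (M₂ M₃): 15×5 by 5×19 → 15×19, cost 15·5·19 = 1425; ((M₂ M₃) M₄): 15×19 by 19×22 → 15×22, cost 15·19·22 = 6270; cumulative 7695; (M₁ ((M₂ M₃) M₄)): 20×15 by 15×22 → 20×22, cost 20·15·22 = 6600; cumulative 14295. Total 14295.
Difference: |11760 − 14295| = 2535.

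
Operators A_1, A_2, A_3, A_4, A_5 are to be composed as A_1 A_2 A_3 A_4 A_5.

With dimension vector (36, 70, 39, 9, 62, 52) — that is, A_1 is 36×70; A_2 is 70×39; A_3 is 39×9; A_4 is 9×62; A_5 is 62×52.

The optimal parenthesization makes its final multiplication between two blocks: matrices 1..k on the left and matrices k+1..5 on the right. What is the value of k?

Adjacent pairs: A_1A_2 = 36·70·39 = 98280; A_2A_3 = 70·39·9 = 24570; A_3A_4 = 39·9·62 = 21762; A_4A_5 = 9·62·52 = 29016.
Length 3: A_1..A_3: k=1: 0+24570+36·70·9=47250; k=2: 98280+0+36·39·9=110916 → min 47250 | A_2..A_4: k=2: 0+21762+70·39·62=191022; k=3: 24570+0+70·9·62=63630 → min 63630 | A_3..A_5: k=3: 0+29016+39·9·52=47268; k=4: 21762+0+39·62·52=147498 → min 47268.
Length 4: A_1..A_4: k=1: 0+63630+36·70·62=219870; k=2: 98280+21762+36·39·62=207090; k=3: 47250+0+36·9·62=67338 → min 67338 | A_2..A_5: k=2: 0+47268+70·39·52=189228; k=3: 24570+29016+70·9·52=86346; k=4: 63630+0+70·62·52=289310 → min 86346.
Top-level splits: k=1: (A_1..A_1)·(A_2..A_5) → 0+86346+36·70·52 = 217386; k=2: (A_1..A_2)·(A_3..A_5) → 98280+47268+36·39·52 = 218556; k=3: (A_1..A_3)·(A_4..A_5) → 47250+29016+36·9·52 = 93114; k=4: (A_1..A_4)·(A_5..A_5) → 67338+0+36·62·52 = 183402.
Best split is after A_3, i.e. k = 3.

3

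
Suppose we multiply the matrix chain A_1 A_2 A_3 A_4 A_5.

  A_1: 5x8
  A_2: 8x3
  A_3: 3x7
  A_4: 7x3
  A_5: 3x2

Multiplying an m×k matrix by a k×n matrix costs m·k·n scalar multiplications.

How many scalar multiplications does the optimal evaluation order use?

Adjacent pairs: A_1A_2 = 5·8·3 = 120; A_2A_3 = 8·3·7 = 168; A_3A_4 = 3·7·3 = 63; A_4A_5 = 7·3·2 = 42.
Length 3: A_1..A_3: k=1: 0+168+5·8·7=448; k=2: 120+0+5·3·7=225 → min 225 | A_2..A_4: k=2: 0+63+8·3·3=135; k=3: 168+0+8·7·3=336 → min 135 | A_3..A_5: k=3: 0+42+3·7·2=84; k=4: 63+0+3·3·2=81 → min 81.
Length 4: A_1..A_4: k=1: 0+135+5·8·3=255; k=2: 120+63+5·3·3=228; k=3: 225+0+5·7·3=330 → min 228 | A_2..A_5: k=2: 0+81+8·3·2=129; k=3: 168+42+8·7·2=322; k=4: 135+0+8·3·2=183 → min 129.
Length 5: A_1..A_5: k=1: 0+129+5·8·2=209; k=2: 120+81+5·3·2=231; k=3: 225+42+5·7·2=337; k=4: 228+0+5·3·2=258 → min 209.
Optimal order: (A_1 (A_2 ((A_3 A_4) A_5))) with cost 209.

209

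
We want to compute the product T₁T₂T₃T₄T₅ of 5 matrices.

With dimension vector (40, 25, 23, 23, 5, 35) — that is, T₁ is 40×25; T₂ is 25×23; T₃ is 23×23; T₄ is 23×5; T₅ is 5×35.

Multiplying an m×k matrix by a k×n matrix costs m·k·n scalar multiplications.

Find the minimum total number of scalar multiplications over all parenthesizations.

17520

Adjacent pairs: T₁T₂ = 40·25·23 = 23000; T₂T₃ = 25·23·23 = 13225; T₃T₄ = 23·23·5 = 2645; T₄T₅ = 23·5·35 = 4025.
Length 3: T₁..T₃: k=1: 0+13225+40·25·23=36225; k=2: 23000+0+40·23·23=44160 → min 36225 | T₂..T₄: k=2: 0+2645+25·23·5=5520; k=3: 13225+0+25·23·5=16100 → min 5520 | T₃..T₅: k=3: 0+4025+23·23·35=22540; k=4: 2645+0+23·5·35=6670 → min 6670.
Length 4: T₁..T₄: k=1: 0+5520+40·25·5=10520; k=2: 23000+2645+40·23·5=30245; k=3: 36225+0+40·23·5=40825 → min 10520 | T₂..T₅: k=2: 0+6670+25·23·35=26795; k=3: 13225+4025+25·23·35=37375; k=4: 5520+0+25·5·35=9895 → min 9895.
Length 5: T₁..T₅: k=1: 0+9895+40·25·35=44895; k=2: 23000+6670+40·23·35=61870; k=3: 36225+4025+40·23·35=72450; k=4: 10520+0+40·5·35=17520 → min 17520.
Optimal order: ((T₁(T₂(T₃T₄)))T₅) with cost 17520.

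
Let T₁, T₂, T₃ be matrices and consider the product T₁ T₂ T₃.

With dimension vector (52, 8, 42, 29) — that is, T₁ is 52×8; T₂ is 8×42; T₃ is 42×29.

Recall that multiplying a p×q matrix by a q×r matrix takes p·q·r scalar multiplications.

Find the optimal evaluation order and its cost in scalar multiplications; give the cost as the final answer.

(T₁ (T₂ T₃)): cost 21808.
((T₁ T₂) T₃): cost 80808.
Optimal: (T₁ (T₂ T₃)) with cost 21808.

21808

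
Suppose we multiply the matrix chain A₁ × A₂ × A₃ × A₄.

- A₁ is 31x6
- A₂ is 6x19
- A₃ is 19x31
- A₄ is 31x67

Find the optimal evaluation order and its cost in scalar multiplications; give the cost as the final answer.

Adjacent pairs: A₁A₂ = 31·6·19 = 3534; A₂A₃ = 6·19·31 = 3534; A₃A₄ = 19·31·67 = 39463.
Length 3: A₁..A₃: k=1: 0+3534+31·6·31=9300; k=2: 3534+0+31·19·31=21793 → min 9300 | A₂..A₄: k=2: 0+39463+6·19·67=47101; k=3: 3534+0+6·31·67=15996 → min 15996.
Length 4: A₁..A₄: k=1: 0+15996+31·6·67=28458; k=2: 3534+39463+31·19·67=82460; k=3: 9300+0+31·31·67=73687 → min 28458.
Optimal parenthesization: (A₁ × ((A₂ × A₃) × A₄)) with cost 28458.

28458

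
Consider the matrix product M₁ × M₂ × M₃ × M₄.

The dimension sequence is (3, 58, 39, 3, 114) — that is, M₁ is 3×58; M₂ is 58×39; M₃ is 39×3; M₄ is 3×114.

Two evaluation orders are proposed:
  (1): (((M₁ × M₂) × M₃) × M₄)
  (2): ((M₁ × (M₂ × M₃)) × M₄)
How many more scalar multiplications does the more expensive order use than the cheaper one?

171

Order (1) = (((M₁ × M₂) × M₃) × M₄): (M₁ × M₂): 3×58 by 58×39 → 3×39, cost 3·58·39 = 6786; ((M₁ × M₂) × M₃): 3×39 by 39×3 → 3×3, cost 3·39·3 = 351; cumulative 7137; (((M₁ × M₂) × M₃) × M₄): 3×3 by 3×114 → 3×114, cost 3·3·114 = 1026; cumulative 8163. Total 8163.
Order (2) = ((M₁ × (M₂ × M₃)) × M₄): (M₂ × M₃): 58×39 by 39×3 → 58×3, cost 58·39·3 = 6786; (M₁ × (M₂ × M₃)): 3×58 by 58×3 → 3×3, cost 3·58·3 = 522; cumulative 7308; ((M₁ × (M₂ × M₃)) × M₄): 3×3 by 3×114 → 3×114, cost 3·3·114 = 1026; cumulative 8334. Total 8334.
Difference: |8163 − 8334| = 171.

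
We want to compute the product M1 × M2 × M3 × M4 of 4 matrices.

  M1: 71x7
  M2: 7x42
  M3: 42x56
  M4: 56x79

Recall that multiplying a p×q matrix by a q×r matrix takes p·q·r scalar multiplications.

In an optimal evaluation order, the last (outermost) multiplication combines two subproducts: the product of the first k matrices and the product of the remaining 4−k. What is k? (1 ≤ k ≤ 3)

1

Adjacent pairs: M1M2 = 71·7·42 = 20874; M2M3 = 7·42·56 = 16464; M3M4 = 42·56·79 = 185808.
Length 3: M1..M3: k=1: 0+16464+71·7·56=44296; k=2: 20874+0+71·42·56=187866 → min 44296 | M2..M4: k=2: 0+185808+7·42·79=209034; k=3: 16464+0+7·56·79=47432 → min 47432.
Top-level splits: k=1: (M1..M1)·(M2..M4) → 0+47432+71·7·79 = 86695; k=2: (M1..M2)·(M3..M4) → 20874+185808+71·42·79 = 442260; k=3: (M1..M3)·(M4..M4) → 44296+0+71·56·79 = 358400.
Best split is after M1, i.e. k = 1.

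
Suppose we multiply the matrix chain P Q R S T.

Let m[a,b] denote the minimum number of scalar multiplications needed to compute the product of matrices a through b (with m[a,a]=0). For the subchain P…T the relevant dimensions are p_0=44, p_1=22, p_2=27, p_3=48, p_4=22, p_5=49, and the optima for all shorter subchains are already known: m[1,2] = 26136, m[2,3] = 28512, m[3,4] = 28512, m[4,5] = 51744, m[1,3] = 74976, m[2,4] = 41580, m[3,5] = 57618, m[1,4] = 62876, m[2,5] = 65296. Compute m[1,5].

m[1,5] = min over k∈[1,4] of m[1,k]+m[k+1,5]+p_{0}·p_k·p_{5}.
k=1: 0 + 65296 + 44·22·49 = 112728; k=2: 26136 + 57618 + 44·27·49 = 141966; k=3: 74976 + 51744 + 44·48·49 = 230208; k=4: 62876 + 0 + 44·22·49 = 110308.
Minimum: 110308 at k=4.

110308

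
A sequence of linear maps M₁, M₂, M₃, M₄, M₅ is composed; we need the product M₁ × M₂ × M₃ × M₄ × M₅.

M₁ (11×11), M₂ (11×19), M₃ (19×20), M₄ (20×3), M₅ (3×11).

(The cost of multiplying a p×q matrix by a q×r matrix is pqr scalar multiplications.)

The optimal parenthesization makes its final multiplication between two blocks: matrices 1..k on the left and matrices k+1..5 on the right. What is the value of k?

Adjacent pairs: M₁M₂ = 11·11·19 = 2299; M₂M₃ = 11·19·20 = 4180; M₃M₄ = 19·20·3 = 1140; M₄M₅ = 20·3·11 = 660.
Length 3: M₁..M₃: k=1: 0+4180+11·11·20=6600; k=2: 2299+0+11·19·20=6479 → min 6479 | M₂..M₄: k=2: 0+1140+11·19·3=1767; k=3: 4180+0+11·20·3=4840 → min 1767 | M₃..M₅: k=3: 0+660+19·20·11=4840; k=4: 1140+0+19·3·11=1767 → min 1767.
Length 4: M₁..M₄: k=1: 0+1767+11·11·3=2130; k=2: 2299+1140+11·19·3=4066; k=3: 6479+0+11·20·3=7139 → min 2130 | M₂..M₅: k=2: 0+1767+11·19·11=4066; k=3: 4180+660+11·20·11=7260; k=4: 1767+0+11·3·11=2130 → min 2130.
Top-level splits: k=1: (M₁..M₁)·(M₂..M₅) → 0+2130+11·11·11 = 3461; k=2: (M₁..M₂)·(M₃..M₅) → 2299+1767+11·19·11 = 6365; k=3: (M₁..M₃)·(M₄..M₅) → 6479+660+11·20·11 = 9559; k=4: (M₁..M₄)·(M₅..M₅) → 2130+0+11·3·11 = 2493.
Best split is after M₄, i.e. k = 4.

4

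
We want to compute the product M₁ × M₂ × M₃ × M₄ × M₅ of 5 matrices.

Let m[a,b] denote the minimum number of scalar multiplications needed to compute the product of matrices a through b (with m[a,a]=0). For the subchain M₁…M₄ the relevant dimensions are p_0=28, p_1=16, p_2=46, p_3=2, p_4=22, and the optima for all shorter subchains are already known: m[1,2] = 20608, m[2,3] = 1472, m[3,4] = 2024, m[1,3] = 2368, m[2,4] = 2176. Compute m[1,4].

m[1,4] = min over k∈[1,3] of m[1,k]+m[k+1,4]+p_{0}·p_k·p_{4}.
k=1: 0 + 2176 + 28·16·22 = 12032; k=2: 20608 + 2024 + 28·46·22 = 50968; k=3: 2368 + 0 + 28·2·22 = 3600.
Minimum: 3600 at k=3.

3600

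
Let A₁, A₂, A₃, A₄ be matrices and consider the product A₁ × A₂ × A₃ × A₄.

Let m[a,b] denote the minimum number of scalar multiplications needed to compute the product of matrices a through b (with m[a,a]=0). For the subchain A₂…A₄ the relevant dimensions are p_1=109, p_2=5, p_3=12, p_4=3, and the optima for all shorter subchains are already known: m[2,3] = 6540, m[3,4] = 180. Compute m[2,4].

1815

m[2,4] = min over k∈[2,3] of m[2,k]+m[k+1,4]+p_{1}·p_k·p_{4}.
k=2: 0 + 180 + 109·5·3 = 1815; k=3: 6540 + 0 + 109·12·3 = 10464.
Minimum: 1815 at k=2.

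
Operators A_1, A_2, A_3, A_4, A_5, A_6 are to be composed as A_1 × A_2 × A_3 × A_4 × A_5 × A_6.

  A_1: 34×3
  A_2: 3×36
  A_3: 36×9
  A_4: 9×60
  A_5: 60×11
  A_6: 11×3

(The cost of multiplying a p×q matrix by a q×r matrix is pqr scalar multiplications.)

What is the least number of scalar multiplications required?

4959

Adjacent pairs: A_1A_2 = 34·3·36 = 3672; A_2A_3 = 3·36·9 = 972; A_3A_4 = 36·9·60 = 19440; A_4A_5 = 9·60·11 = 5940; A_5A_6 = 60·11·3 = 1980.
Length 3: A_1..A_3: k=1: 0+972+34·3·9=1890; k=2: 3672+0+34·36·9=14688 → min 1890 | A_2..A_4: k=2: 0+19440+3·36·60=25920; k=3: 972+0+3·9·60=2592 → min 2592 | A_3..A_5: k=3: 0+5940+36·9·11=9504; k=4: 19440+0+36·60·11=43200 → min 9504 | A_4..A_6: k=4: 0+1980+9·60·3=3600; k=5: 5940+0+9·11·3=6237 → min 3600.
Length 4: A_1..A_4: k=1: 0+2592+34·3·60=8712; k=2: 3672+19440+34·36·60=96552; k=3: 1890+0+34·9·60=20250 → min 8712 | A_2..A_5: k=2: 0+9504+3·36·11=10692; k=3: 972+5940+3·9·11=7209; k=4: 2592+0+3·60·11=4572 → min 4572 | A_3..A_6: k=3: 0+3600+36·9·3=4572; k=4: 19440+1980+36·60·3=27900; k=5: 9504+0+36·11·3=10692 → min 4572.
Length 5: A_1..A_5: k=1: 0+4572+34·3·11=5694; k=2: 3672+9504+34·36·11=26640; k=3: 1890+5940+34·9·11=11196; k=4: 8712+0+34·60·11=31152 → min 5694 | A_2..A_6: k=2: 0+4572+3·36·3=4896; k=3: 972+3600+3·9·3=4653; k=4: 2592+1980+3·60·3=5112; k=5: 4572+0+3·11·3=4671 → min 4653.
Length 6: A_1..A_6: k=1: 0+4653+34·3·3=4959; k=2: 3672+4572+34·36·3=11916; k=3: 1890+3600+34·9·3=6408; k=4: 8712+1980+34·60·3=16812; k=5: 5694+0+34·11·3=6816 → min 4959.
Optimal order: (A_1 × ((A_2 × A_3) × (A_4 × (A_5 × A_6)))) with cost 4959.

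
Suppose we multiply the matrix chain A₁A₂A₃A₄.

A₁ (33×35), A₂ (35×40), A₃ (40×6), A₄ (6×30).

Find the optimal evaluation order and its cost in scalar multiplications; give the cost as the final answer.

Adjacent pairs: A₁A₂ = 33·35·40 = 46200; A₂A₃ = 35·40·6 = 8400; A₃A₄ = 40·6·30 = 7200.
Length 3: A₁..A₃: k=1: 0+8400+33·35·6=15330; k=2: 46200+0+33·40·6=54120 → min 15330 | A₂..A₄: k=2: 0+7200+35·40·30=49200; k=3: 8400+0+35·6·30=14700 → min 14700.
Length 4: A₁..A₄: k=1: 0+14700+33·35·30=49350; k=2: 46200+7200+33·40·30=93000; k=3: 15330+0+33·6·30=21270 → min 21270.
Optimal parenthesization: ((A₁(A₂A₃))A₄) with cost 21270.

21270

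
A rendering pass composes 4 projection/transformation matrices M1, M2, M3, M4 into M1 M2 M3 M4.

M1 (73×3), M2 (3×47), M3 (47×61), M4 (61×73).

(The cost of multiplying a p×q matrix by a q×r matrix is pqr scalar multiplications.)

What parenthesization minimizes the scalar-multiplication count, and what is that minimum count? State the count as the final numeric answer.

Adjacent pairs: M1M2 = 73·3·47 = 10293; M2M3 = 3·47·61 = 8601; M3M4 = 47·61·73 = 209291.
Length 3: M1..M3: k=1: 0+8601+73·3·61=21960; k=2: 10293+0+73·47·61=219584 → min 21960 | M2..M4: k=2: 0+209291+3·47·73=219584; k=3: 8601+0+3·61·73=21960 → min 21960.
Length 4: M1..M4: k=1: 0+21960+73·3·73=37947; k=2: 10293+209291+73·47·73=470047; k=3: 21960+0+73·61·73=347029 → min 37947.
Optimal parenthesization: (M1 ((M2 M3) M4)) with cost 37947.

37947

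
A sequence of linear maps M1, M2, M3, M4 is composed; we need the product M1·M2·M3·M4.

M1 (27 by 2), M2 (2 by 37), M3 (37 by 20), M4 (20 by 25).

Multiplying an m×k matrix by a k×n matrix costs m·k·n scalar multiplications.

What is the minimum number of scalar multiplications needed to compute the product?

Adjacent pairs: M1M2 = 27·2·37 = 1998; M2M3 = 2·37·20 = 1480; M3M4 = 37·20·25 = 18500.
Length 3: M1..M3: k=1: 0+1480+27·2·20=2560; k=2: 1998+0+27·37·20=21978 → min 2560 | M2..M4: k=2: 0+18500+2·37·25=20350; k=3: 1480+0+2·20·25=2480 → min 2480.
Length 4: M1..M4: k=1: 0+2480+27·2·25=3830; k=2: 1998+18500+27·37·25=45473; k=3: 2560+0+27·20·25=16060 → min 3830.
Optimal order: (M1·((M2·M3)·M4)) with cost 3830.

3830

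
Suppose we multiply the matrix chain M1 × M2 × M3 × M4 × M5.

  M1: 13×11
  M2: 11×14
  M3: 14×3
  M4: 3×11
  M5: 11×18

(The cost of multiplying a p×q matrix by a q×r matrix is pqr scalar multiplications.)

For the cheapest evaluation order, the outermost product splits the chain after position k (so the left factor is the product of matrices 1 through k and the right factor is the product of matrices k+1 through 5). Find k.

3

Adjacent pairs: M1M2 = 13·11·14 = 2002; M2M3 = 11·14·3 = 462; M3M4 = 14·3·11 = 462; M4M5 = 3·11·18 = 594.
Length 3: M1..M3: k=1: 0+462+13·11·3=891; k=2: 2002+0+13·14·3=2548 → min 891 | M2..M4: k=2: 0+462+11·14·11=2156; k=3: 462+0+11·3·11=825 → min 825 | M3..M5: k=3: 0+594+14·3·18=1350; k=4: 462+0+14·11·18=3234 → min 1350.
Length 4: M1..M4: k=1: 0+825+13·11·11=2398; k=2: 2002+462+13·14·11=4466; k=3: 891+0+13·3·11=1320 → min 1320 | M2..M5: k=2: 0+1350+11·14·18=4122; k=3: 462+594+11·3·18=1650; k=4: 825+0+11·11·18=3003 → min 1650.
Top-level splits: k=1: (M1..M1)·(M2..M5) → 0+1650+13·11·18 = 4224; k=2: (M1..M2)·(M3..M5) → 2002+1350+13·14·18 = 6628; k=3: (M1..M3)·(M4..M5) → 891+594+13·3·18 = 2187; k=4: (M1..M4)·(M5..M5) → 1320+0+13·11·18 = 3894.
Best split is after M3, i.e. k = 3.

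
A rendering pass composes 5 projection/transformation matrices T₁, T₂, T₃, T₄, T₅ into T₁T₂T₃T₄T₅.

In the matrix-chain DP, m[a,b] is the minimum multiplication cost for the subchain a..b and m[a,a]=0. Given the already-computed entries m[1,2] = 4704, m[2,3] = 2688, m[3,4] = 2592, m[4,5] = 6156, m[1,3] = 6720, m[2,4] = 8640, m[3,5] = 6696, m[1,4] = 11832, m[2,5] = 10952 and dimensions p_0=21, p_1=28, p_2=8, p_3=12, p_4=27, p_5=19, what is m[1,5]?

m[1,5] = min over k∈[1,4] of m[1,k]+m[k+1,5]+p_{0}·p_k·p_{5}.
k=1: 0 + 10952 + 21·28·19 = 22124; k=2: 4704 + 6696 + 21·8·19 = 14592; k=3: 6720 + 6156 + 21·12·19 = 17664; k=4: 11832 + 0 + 21·27·19 = 22605.
Minimum: 14592 at k=2.

14592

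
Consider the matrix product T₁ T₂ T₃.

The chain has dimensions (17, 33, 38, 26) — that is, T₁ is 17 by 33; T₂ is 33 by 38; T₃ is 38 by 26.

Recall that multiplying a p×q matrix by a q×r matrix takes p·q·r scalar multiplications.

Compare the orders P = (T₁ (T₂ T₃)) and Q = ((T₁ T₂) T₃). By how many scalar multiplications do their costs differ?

9076

Order P = (T₁ (T₂ T₃)): (T₂ T₃): 33×38 by 38×26 → 33×26, cost 33·38·26 = 32604; (T₁ (T₂ T₃)): 17×33 by 33×26 → 17×26, cost 17·33·26 = 14586; cumulative 47190. Total 47190.
Order Q = ((T₁ T₂) T₃): (T₁ T₂): 17×33 by 33×38 → 17×38, cost 17·33·38 = 21318; ((T₁ T₂) T₃): 17×38 by 38×26 → 17×26, cost 17·38·26 = 16796; cumulative 38114. Total 38114.
Difference: |47190 − 38114| = 9076.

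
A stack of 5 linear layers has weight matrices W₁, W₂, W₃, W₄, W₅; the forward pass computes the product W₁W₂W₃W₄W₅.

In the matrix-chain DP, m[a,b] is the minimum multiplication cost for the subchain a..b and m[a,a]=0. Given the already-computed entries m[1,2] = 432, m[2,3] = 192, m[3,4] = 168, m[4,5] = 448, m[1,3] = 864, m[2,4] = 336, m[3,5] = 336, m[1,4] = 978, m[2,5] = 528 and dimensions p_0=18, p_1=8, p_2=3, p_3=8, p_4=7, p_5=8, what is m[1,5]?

m[1,5] = min over k∈[1,4] of m[1,k]+m[k+1,5]+p_{0}·p_k·p_{5}.
k=1: 0 + 528 + 18·8·8 = 1680; k=2: 432 + 336 + 18·3·8 = 1200; k=3: 864 + 448 + 18·8·8 = 2464; k=4: 978 + 0 + 18·7·8 = 1986.
Minimum: 1200 at k=2.

1200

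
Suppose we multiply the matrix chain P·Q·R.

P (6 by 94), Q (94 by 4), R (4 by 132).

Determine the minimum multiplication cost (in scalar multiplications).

Order (P·(Q·R)): (Q·R): 94×4 by 4×132 → 94×132, cost 94·4·132 = 49632; (P·(Q·R)): 6×94 by 94×132 → 6×132, cost 6·94·132 = 74448; cumulative 124080. Total 124080.
Order ((P·Q)·R): (P·Q): 6×94 by 94×4 → 6×4, cost 6·94·4 = 2256; ((P·Q)·R): 6×4 by 4×132 → 6×132, cost 6·4·132 = 3168; cumulative 5424. Total 5424.
Minimum: 5424.

5424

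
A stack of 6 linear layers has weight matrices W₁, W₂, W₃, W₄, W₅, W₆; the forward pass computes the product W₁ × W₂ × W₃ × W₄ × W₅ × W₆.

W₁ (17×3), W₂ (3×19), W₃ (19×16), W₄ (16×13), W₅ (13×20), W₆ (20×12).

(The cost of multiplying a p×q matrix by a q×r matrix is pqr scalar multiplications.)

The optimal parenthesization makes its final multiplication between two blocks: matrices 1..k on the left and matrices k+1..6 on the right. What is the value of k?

Adjacent pairs: W₁W₂ = 17·3·19 = 969; W₂W₃ = 3·19·16 = 912; W₃W₄ = 19·16·13 = 3952; W₄W₅ = 16·13·20 = 4160; W₅W₆ = 13·20·12 = 3120.
Length 3: W₁..W₃: k=1: 0+912+17·3·16=1728; k=2: 969+0+17·19·16=6137 → min 1728 | W₂..W₄: k=2: 0+3952+3·19·13=4693; k=3: 912+0+3·16·13=1536 → min 1536 | W₃..W₅: k=3: 0+4160+19·16·20=10240; k=4: 3952+0+19·13·20=8892 → min 8892 | W₄..W₆: k=4: 0+3120+16·13·12=5616; k=5: 4160+0+16·20·12=8000 → min 5616.
Length 4: W₁..W₄: k=1: 0+1536+17·3·13=2199; k=2: 969+3952+17·19·13=9120; k=3: 1728+0+17·16·13=5264 → min 2199 | W₂..W₅: k=2: 0+8892+3·19·20=10032; k=3: 912+4160+3·16·20=6032; k=4: 1536+0+3·13·20=2316 → min 2316 | W₃..W₆: k=3: 0+5616+19·16·12=9264; k=4: 3952+3120+19·13·12=10036; k=5: 8892+0+19·20·12=13452 → min 9264.
Length 5: W₁..W₅: k=1: 0+2316+17·3·20=3336; k=2: 969+8892+17·19·20=16321; k=3: 1728+4160+17·16·20=11328; k=4: 2199+0+17·13·20=6619 → min 3336 | W₂..W₆: k=2: 0+9264+3·19·12=9948; k=3: 912+5616+3·16·12=7104; k=4: 1536+3120+3·13·12=5124; k=5: 2316+0+3·20·12=3036 → min 3036.
Top-level splits: k=1: (W₁..W₁)·(W₂..W₆) → 0+3036+17·3·12 = 3648; k=2: (W₁..W₂)·(W₃..W₆) → 969+9264+17·19·12 = 14109; k=3: (W₁..W₃)·(W₄..W₆) → 1728+5616+17·16·12 = 10608; k=4: (W₁..W₄)·(W₅..W₆) → 2199+3120+17·13·12 = 7971; k=5: (W₁..W₅)·(W₆..W₆) → 3336+0+17·20·12 = 7416.
Best split is after W₁, i.e. k = 1.

1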